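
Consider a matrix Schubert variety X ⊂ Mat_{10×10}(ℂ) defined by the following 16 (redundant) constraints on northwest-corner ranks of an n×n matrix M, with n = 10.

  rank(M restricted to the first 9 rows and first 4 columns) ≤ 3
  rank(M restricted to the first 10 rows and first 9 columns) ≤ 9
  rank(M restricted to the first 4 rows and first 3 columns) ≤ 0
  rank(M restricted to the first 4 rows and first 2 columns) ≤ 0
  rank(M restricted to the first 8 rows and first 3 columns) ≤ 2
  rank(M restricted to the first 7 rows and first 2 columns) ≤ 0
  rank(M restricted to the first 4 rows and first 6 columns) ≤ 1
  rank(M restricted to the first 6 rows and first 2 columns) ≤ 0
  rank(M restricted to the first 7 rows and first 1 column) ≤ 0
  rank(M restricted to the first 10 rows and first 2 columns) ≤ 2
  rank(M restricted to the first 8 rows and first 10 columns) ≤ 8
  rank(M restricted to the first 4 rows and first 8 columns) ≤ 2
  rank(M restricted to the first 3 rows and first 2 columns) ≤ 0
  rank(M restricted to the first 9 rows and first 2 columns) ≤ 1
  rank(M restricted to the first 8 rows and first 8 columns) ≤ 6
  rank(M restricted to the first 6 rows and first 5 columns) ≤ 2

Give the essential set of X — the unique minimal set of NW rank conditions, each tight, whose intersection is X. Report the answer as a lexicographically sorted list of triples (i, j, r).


Recovering R(i,j) via the rank-extension bound from the 16 conditions:

  row 1: 0 0 0 1 1 1 1 1 1 1
  row 2: 0 0 0 1 1 1 2 2 2 2
  row 3: 0 0 0 1 1 1 2 2 3 3
  row 4: 0 0 0 1 1 1 2 2 3 4
  row 5: 0 0 1 2 2 2 3 3 4 5
  row 6: 0 0 1 2 2 3 4 4 5 6
  row 7: 0 0 1 2 3 4 5 5 6 7
  row 8: 1 1 2 3 4 5 6 6 7 8
  row 9: 1 1 2 3 4 5 6 7 8 9
  row 10: 1 2 3 4 5 6 7 8 9 10

so w = (4, 7, 9, 10, 3, 6, 5, 1, 8, 2).

6 SE-corners of the 28-cell Rothe diagram give Ess(w):

[(4, 3, 0), (4, 6, 1), (4, 8, 2), (6, 5, 2), (7, 2, 0), (9, 2, 1)]


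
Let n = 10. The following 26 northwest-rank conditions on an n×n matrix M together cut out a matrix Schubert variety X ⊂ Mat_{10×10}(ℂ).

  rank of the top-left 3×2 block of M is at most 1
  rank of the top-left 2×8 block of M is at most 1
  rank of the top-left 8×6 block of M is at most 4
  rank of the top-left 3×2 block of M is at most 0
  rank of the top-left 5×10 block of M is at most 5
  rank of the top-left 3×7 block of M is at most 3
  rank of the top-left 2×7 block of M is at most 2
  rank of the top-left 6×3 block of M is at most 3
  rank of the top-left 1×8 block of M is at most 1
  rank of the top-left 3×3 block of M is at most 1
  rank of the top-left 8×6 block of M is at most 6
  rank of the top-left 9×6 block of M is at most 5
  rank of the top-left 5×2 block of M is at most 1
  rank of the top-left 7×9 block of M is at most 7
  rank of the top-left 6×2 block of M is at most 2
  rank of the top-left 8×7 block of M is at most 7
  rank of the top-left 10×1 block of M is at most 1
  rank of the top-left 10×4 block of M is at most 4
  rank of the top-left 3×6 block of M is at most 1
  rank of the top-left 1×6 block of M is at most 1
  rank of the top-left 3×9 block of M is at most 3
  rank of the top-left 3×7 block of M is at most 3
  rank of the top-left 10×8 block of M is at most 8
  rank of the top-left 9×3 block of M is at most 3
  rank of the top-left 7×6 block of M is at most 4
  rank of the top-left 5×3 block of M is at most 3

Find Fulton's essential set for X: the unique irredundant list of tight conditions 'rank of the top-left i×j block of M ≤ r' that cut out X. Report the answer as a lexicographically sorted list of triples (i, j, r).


Computing R[i][j] = min implied NW-rank bound (n=10, 26 conditions):

  R[1]: 0, 0, 1, 1, 1, 1, 1, 1, 1, 1
  R[2]: 0, 0, 1, 1, 1, 1, 1, 1, 2, 2
  R[3]: 0, 0, 1, 1, 1, 1, 2, 2, 3, 3
  R[4]: 1, 1, 2, 2, 2, 2, 3, 3, 4, 4
  R[5]: 1, 1, 2, 3, 3, 3, 4, 4, 5, 5
  R[6]: 1, 2, 3, 4, 4, 4, 5, 5, 6, 6
  R[7]: 1, 2, 3, 4, 4, 4, 5, 6, 7, 7
  R[8]: 1, 2, 3, 4, 4, 4, 5, 6, 7, 8
  R[9]: 1, 2, 3, 4, 5, 5, 6, 7, 8, 9
  R[10]: 1, 2, 3, 4, 5, 6, 7, 8, 9, 10

hence w(1..10) = (3, 9, 7, 1, 4, 2, 8, 10, 5, 6).

Rothe diagram D(w) (19 cells), 5 SE-corners (essential conditions):

[(2, 8, 1), (3, 2, 0), (3, 6, 1), (5, 2, 1), (8, 6, 4)]


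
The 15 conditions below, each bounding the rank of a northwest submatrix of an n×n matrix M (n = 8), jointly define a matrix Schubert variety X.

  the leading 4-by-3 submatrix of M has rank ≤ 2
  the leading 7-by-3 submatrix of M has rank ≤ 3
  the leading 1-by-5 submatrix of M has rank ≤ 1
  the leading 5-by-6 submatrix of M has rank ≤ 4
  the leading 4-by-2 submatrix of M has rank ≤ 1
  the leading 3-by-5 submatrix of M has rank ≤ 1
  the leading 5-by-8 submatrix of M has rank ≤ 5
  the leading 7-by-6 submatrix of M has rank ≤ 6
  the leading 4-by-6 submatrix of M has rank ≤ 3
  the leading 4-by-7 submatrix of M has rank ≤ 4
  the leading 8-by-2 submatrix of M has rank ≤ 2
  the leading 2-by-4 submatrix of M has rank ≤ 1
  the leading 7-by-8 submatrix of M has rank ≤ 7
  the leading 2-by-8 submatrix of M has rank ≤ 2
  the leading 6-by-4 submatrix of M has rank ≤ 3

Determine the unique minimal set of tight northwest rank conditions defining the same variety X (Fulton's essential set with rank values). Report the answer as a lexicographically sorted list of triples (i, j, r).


Propagating the 15 rank bounds to every northwest block:

  i=1: 1 1 1 1 1 1 1 1
  i=2: 1 1 1 1 1 2 2 2
  i=3: 1 1 1 1 1 2 3 3
  i=4: 1 1 2 2 2 3 4 4
  i=5: 1 2 3 3 3 4 5 5
  i=6: 1 2 3 3 4 5 6 6
  i=7: 1 2 3 4 5 6 7 7
  i=8: 1 2 3 4 5 6 7 8

so w = (1, 6, 7, 3, 2, 5, 4, 8).

3 SE-corners of the 10-cell Rothe diagram give Ess(w):

[(3, 5, 1), (4, 2, 1), (6, 4, 3)]


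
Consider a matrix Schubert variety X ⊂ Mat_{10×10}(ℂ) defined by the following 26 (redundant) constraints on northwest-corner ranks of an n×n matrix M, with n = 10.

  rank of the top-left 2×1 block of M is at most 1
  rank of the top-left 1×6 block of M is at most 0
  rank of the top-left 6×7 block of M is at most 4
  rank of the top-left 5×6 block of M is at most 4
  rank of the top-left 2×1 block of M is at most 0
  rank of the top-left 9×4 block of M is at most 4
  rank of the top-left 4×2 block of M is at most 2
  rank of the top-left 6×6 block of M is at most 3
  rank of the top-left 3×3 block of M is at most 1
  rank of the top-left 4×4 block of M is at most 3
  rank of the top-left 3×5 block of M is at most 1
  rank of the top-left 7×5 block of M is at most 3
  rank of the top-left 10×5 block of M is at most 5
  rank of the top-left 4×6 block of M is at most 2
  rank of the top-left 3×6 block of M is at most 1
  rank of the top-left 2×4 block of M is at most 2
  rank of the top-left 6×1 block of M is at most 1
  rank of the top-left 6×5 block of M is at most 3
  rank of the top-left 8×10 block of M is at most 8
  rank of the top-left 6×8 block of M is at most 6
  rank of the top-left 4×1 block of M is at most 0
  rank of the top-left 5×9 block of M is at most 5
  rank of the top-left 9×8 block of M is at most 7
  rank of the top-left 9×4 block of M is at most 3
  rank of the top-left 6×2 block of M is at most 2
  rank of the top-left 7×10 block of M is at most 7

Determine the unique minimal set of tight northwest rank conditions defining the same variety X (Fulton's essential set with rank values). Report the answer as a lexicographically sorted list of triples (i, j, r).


Recovering R(i,j) via the rank-extension bound from the 26 conditions:

  R[1]: 0  0  0  0  0  0  1  1  1  1
  R[2]: 0  1  1  1  1  1  2  2  2  2
  R[3]: 0  1  1  1  1  1  2  3  3  3
  R[4]: 0  1  2  2  2  2  3  4  4  4
  R[5]: 1  2  3  3  3  3  4  5  5  5
  R[6]: 1  2  3  3  3  3  4  5  6  6
  R[7]: 1  2  3  3  3  4  5  6  7  7
  R[8]: 1  2  3  3  4  5  6  7  8  8
  R[9]: 1  2  3  3  4  5  6  7  8  9
  R[10]: 1  2  3  4  5  6  7  8  9  10

hence w(1..10) = (7, 2, 8, 3, 1, 9, 6, 5, 10, 4).

ℓ(w)=20; the 6 essential cells (i,j,r):

[(1, 6, 0), (3, 6, 1), (4, 1, 0), (6, 6, 3), (7, 5, 3), (9, 4, 3)]


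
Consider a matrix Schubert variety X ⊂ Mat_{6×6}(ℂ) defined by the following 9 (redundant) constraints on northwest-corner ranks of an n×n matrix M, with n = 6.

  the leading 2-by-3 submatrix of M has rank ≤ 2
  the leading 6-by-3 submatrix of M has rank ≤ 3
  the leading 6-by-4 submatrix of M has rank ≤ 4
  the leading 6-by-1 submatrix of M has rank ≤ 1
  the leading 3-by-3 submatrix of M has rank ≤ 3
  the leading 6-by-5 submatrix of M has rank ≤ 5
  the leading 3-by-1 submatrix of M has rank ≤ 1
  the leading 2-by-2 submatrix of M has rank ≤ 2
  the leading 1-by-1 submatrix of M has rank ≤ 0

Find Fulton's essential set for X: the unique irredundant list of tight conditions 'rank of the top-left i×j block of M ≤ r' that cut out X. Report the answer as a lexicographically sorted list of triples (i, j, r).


Propagating the 9 rank bounds to every northwest block:

  i=1: 0 1 1 1 1 1
  i=2: 1 2 2 2 2 2
  i=3: 1 2 3 3 3 3
  i=4: 1 2 3 4 4 4
  i=5: 1 2 3 4 5 5
  i=6: 1 2 3 4 5 6

second differences of R give the permutation w = (2, 1, 3, 4, 5, 6).

ℓ(w)=1; the 1 essential cell (i,j,r):

[(1, 1, 0)]


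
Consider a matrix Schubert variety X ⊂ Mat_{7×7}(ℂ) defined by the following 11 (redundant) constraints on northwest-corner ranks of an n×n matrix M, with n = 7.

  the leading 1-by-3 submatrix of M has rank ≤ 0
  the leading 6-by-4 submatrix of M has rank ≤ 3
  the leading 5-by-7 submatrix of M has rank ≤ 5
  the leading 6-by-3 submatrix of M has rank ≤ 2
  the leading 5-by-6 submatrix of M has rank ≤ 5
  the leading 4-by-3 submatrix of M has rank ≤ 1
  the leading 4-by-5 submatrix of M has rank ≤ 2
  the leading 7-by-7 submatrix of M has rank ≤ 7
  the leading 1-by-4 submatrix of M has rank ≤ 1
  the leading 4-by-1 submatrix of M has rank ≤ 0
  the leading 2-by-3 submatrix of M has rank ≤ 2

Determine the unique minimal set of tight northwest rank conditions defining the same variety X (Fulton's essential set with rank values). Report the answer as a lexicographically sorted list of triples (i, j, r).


Reconstructing r_w from the 11 given conditions:

  R[1]: 0  0  0  1  1  1  1
  R[2]: 0  1  1  2  2  2  2
  R[3]: 0  1  1  2  2  3  3
  R[4]: 0  1  1  2  2  3  4
  R[5]: 1  2  2  3  3  4  5
  R[6]: 1  2  2  3  4  5  6
  R[7]: 1  2  3  4  5  6  7

second differences of R give the permutation w = (4, 2, 6, 7, 1, 5, 3).

ℓ(w)=11; the 5 essential cells (i,j,r):

[(1, 3, 0), (4, 1, 0), (4, 3, 1), (4, 5, 2), (6, 3, 2)]


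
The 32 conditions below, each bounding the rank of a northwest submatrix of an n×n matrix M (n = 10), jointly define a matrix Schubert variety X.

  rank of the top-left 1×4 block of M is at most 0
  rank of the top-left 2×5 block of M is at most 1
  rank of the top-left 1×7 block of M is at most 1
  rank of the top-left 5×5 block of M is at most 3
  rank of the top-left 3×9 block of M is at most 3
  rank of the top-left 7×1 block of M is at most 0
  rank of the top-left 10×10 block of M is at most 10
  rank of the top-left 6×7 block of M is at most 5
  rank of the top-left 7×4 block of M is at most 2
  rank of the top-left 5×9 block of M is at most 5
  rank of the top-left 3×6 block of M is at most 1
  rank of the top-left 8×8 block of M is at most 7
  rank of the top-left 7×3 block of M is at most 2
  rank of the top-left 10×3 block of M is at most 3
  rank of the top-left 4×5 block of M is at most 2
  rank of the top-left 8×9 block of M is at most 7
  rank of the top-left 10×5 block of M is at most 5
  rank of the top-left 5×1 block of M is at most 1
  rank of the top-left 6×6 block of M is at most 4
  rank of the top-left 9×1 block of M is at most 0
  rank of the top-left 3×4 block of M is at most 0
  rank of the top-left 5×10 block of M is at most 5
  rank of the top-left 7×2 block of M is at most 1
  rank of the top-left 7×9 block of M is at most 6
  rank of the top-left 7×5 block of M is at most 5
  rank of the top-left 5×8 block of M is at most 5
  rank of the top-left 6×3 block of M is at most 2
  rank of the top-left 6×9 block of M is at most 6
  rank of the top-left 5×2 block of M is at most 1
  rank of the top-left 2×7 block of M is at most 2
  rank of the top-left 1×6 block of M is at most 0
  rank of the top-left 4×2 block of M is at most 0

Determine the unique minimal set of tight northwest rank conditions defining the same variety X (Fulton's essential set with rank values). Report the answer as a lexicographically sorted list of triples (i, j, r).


Reconstructing r_w from the 32 given conditions:

  0 | 0 | 0 | 0 | 0 | 0 | 1 | 1 | 1 | 1
  0 | 0 | 0 | 0 | 1 | 1 | 2 | 2 | 2 | 2
  0 | 0 | 0 | 0 | 1 | 1 | 2 | 3 | 3 | 3
  0 | 0 | 1 | 1 | 2 | 2 | 3 | 4 | 4 | 4
  0 | 1 | 2 | 2 | 3 | 3 | 4 | 5 | 5 | 5
  0 | 1 | 2 | 2 | 3 | 4 | 5 | 6 | 6 | 6
  0 | 1 | 2 | 2 | 3 | 4 | 5 | 6 | 6 | 7
  0 | 1 | 2 | 3 | 4 | 5 | 6 | 7 | 7 | 8
  0 | 1 | 2 | 3 | 4 | 5 | 6 | 7 | 8 | 9
  1 | 2 | 3 | 4 | 5 | 6 | 7 | 8 | 9 | 10

reading off 1-entries of Δ²R: w = (7, 5, 8, 3, 2, 6, 10, 4, 9, 1).

D(w) has 25 cells with 7 SE-corners; essential set:

[(1, 6, 0), (3, 4, 0), (3, 6, 1), (4, 2, 0), (7, 4, 2), (7, 9, 6), (9, 1, 0)]


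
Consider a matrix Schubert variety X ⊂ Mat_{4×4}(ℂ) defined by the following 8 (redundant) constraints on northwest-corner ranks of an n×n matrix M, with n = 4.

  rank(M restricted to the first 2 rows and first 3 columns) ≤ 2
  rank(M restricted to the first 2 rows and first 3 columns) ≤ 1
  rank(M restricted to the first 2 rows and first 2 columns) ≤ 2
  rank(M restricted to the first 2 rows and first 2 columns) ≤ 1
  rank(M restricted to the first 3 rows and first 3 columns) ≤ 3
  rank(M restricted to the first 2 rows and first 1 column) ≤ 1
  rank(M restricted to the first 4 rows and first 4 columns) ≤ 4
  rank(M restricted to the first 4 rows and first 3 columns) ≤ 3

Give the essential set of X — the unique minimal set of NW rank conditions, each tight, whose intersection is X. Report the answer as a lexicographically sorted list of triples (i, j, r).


Propagating the 8 rank bounds to every northwest block:

  1, 1, 1, 1
  1, 1, 1, 2
  1, 2, 2, 3
  1, 2, 3, 4

the unique w with this rank table is (1, 4, 2, 3).

Rothe diagram D(w) (2 cells), 1 SE-corner (essential condition):

[(2, 3, 1)]


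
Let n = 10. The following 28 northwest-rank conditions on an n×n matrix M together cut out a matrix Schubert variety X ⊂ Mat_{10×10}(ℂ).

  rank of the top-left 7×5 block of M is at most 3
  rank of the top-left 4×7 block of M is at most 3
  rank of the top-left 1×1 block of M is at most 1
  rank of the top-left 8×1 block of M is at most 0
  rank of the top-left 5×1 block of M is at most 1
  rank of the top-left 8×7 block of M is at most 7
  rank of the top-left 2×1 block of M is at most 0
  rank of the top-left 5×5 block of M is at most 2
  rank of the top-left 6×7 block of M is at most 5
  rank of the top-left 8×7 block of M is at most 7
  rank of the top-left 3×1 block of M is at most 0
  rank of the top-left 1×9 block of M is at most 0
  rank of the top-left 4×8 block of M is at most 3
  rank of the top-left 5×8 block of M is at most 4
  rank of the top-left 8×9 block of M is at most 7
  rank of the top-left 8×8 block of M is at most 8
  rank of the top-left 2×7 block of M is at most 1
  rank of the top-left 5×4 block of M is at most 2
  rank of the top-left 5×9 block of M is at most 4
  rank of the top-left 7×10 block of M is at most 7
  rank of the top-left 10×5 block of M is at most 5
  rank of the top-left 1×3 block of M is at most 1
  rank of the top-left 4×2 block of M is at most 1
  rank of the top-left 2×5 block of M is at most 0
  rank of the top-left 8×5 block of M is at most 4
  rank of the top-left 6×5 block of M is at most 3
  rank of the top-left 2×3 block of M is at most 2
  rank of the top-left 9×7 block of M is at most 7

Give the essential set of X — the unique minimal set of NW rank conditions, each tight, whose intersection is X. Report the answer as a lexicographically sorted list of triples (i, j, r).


The tightest implied rank at each (i,j), from the 28 conditions:

  i=1: 0 | 0 | 0 | 0 | 0 | 0 | 0 | 0 | 0 | 1
  i=2: 0 | 0 | 0 | 0 | 0 | 1 | 1 | 1 | 1 | 2
  i=3: 0 | 1 | 1 | 1 | 1 | 2 | 2 | 2 | 2 | 3
  i=4: 0 | 1 | 2 | 2 | 2 | 3 | 3 | 3 | 3 | 4
  i=5: 0 | 1 | 2 | 2 | 2 | 3 | 4 | 4 | 4 | 5
  i=6: 0 | 1 | 2 | 3 | 3 | 4 | 5 | 5 | 5 | 6
  i=7: 0 | 1 | 2 | 3 | 3 | 4 | 5 | 6 | 6 | 7
  i=8: 0 | 1 | 2 | 3 | 4 | 5 | 6 | 7 | 7 | 8
  i=9: 1 | 2 | 3 | 4 | 5 | 6 | 7 | 8 | 8 | 9
  i=10: 1 | 2 | 3 | 4 | 5 | 6 | 7 | 8 | 9 | 10

hence w(1..10) = (10, 6, 2, 3, 7, 4, 8, 5, 1, 9).

D(w) has 23 cells with 5 SE-corners; essential set:

[(1, 9, 0), (2, 5, 0), (5, 5, 2), (7, 5, 3), (8, 1, 0)]


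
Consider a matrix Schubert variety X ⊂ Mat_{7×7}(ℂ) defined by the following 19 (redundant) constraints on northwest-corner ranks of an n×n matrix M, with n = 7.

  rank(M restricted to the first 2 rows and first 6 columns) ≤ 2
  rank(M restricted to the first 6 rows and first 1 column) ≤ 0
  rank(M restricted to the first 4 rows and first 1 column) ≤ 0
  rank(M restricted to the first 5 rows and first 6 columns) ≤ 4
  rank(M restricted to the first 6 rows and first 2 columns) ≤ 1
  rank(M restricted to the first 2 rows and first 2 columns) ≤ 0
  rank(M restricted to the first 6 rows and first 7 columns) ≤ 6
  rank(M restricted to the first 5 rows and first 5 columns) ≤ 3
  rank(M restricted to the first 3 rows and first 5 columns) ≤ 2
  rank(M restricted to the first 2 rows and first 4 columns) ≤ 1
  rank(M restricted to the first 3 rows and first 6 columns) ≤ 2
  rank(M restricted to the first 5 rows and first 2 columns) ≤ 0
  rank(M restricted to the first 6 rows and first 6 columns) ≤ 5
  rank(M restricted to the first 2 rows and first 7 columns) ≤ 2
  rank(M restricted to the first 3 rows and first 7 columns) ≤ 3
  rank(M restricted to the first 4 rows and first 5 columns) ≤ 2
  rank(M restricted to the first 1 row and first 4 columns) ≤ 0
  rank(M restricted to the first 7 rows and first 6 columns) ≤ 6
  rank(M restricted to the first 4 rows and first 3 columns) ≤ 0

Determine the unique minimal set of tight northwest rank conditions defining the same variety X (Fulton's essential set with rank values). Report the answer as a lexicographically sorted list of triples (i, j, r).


Reconstructing r_w from the 19 given conditions:

  row 1: 0  0  0  0  1  1  1
  row 2: 0  0  0  1  2  2  2
  row 3: 0  0  0  1  2  2  3
  row 4: 0  0  0  1  2  3  4
  row 5: 0  0  1  2  3  4  5
  row 6: 0  1  2  3  4  5  6
  row 7: 1  2  3  4  5  6  7

giving w = (5, 4, 7, 6, 3, 2, 1) via Δ²R.

ℓ(w)=17; the 5 essential cells (i,j,r):

[(1, 4, 0), (3, 6, 2), (4, 3, 0), (5, 2, 0), (6, 1, 0)]


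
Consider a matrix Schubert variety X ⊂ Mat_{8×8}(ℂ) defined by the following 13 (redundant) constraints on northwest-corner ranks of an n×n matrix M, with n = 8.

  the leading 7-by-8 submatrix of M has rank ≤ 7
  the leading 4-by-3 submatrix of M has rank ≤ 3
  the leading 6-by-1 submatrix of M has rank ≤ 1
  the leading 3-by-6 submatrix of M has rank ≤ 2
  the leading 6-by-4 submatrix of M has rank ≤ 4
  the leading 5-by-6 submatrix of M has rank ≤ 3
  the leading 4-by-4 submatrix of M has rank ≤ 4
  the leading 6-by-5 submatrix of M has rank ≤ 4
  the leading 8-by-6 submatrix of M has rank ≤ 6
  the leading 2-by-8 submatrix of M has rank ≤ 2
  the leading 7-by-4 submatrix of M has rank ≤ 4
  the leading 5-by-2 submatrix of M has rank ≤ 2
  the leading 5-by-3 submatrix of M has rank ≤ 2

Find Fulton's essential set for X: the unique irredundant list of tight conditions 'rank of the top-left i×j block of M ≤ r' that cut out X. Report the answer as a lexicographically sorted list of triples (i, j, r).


Computing R[i][j] = min implied NW-rank bound (n=8, 13 conditions):

  R[1]: 1 1 1 1 1 1 1 1
  R[2]: 1 2 2 2 2 2 2 2
  R[3]: 1 2 2 2 2 2 3 3
  R[4]: 1 2 2 3 3 3 4 4
  R[5]: 1 2 2 3 3 3 4 5
  R[6]: 1 2 3 4 4 4 5 6
  R[7]: 1 2 3 4 5 5 6 7
  R[8]: 1 2 3 4 5 6 7 8

giving w = (1, 2, 7, 4, 8, 3, 5, 6) via Δ²R.

ℓ(w)=8; the 3 essential cells (i,j,r):

[(3, 6, 2), (5, 3, 2), (5, 6, 3)]


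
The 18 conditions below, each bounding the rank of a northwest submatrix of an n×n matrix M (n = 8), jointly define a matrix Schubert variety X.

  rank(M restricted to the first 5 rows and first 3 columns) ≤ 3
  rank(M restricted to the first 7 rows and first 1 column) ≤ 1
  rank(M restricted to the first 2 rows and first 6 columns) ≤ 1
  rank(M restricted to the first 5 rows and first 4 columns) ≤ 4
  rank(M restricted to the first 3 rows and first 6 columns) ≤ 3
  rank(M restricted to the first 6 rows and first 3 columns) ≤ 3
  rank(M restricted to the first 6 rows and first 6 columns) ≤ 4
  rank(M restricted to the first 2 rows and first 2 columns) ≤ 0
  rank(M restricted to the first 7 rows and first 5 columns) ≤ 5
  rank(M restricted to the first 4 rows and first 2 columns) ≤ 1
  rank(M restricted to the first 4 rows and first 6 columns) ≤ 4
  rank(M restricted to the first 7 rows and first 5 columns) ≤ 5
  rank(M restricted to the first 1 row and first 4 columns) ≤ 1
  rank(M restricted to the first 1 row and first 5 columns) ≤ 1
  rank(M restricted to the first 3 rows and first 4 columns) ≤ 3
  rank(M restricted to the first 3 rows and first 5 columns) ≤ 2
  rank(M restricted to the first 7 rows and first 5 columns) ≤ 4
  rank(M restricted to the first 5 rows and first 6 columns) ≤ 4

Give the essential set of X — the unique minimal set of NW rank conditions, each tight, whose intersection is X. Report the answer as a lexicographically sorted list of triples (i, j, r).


Propagating the 18 rank bounds to every northwest block:

  row 1: 0, 0, 1, 1, 1, 1, 1, 1
  row 2: 0, 0, 1, 1, 1, 1, 2, 2
  row 3: 1, 1, 2, 2, 2, 2, 3, 3
  row 4: 1, 1, 2, 3, 3, 3, 4, 4
  row 5: 1, 2, 3, 4, 4, 4, 5, 5
  row 6: 1, 2, 3, 4, 4, 4, 5, 6
  row 7: 1, 2, 3, 4, 4, 5, 6, 7
  row 8: 1, 2, 3, 4, 5, 6, 7, 8

the unique w with this rank table is (3, 7, 1, 4, 2, 8, 6, 5).

Fulton essential set (5 of the 11 Rothe cells):

[(2, 2, 0), (2, 6, 1), (4, 2, 1), (6, 6, 4), (7, 5, 4)]


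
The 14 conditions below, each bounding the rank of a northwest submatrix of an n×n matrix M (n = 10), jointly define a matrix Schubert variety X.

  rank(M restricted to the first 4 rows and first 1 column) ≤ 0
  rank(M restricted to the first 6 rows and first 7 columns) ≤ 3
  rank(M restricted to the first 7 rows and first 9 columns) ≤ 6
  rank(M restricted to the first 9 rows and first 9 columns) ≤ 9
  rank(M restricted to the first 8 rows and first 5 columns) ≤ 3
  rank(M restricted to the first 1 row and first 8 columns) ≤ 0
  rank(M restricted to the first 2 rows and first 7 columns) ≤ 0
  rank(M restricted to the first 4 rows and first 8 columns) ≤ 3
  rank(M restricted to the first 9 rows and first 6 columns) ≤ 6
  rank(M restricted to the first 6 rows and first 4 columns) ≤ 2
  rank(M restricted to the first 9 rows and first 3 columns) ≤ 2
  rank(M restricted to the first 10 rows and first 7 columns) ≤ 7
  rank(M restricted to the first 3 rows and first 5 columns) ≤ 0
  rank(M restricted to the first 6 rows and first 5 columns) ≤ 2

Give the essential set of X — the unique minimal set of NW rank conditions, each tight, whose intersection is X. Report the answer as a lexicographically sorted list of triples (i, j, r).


Recovering R(i,j) via the rank-extension bound from the 14 conditions:

  R[1]: 0 0 0 0 0 0 0 0 1 1
  R[2]: 0 0 0 0 0 0 0 1 2 2
  R[3]: 0 0 0 0 0 1 1 2 3 3
  R[4]: 0 1 1 1 1 2 2 3 4 4
  R[5]: 1 2 2 2 2 3 3 4 5 5
  R[6]: 1 2 2 2 2 3 3 4 5 6
  R[7]: 1 2 2 3 3 4 4 5 6 7
  R[8]: 1 2 2 3 3 4 5 6 7 8
  R[9]: 1 2 2 3 4 5 6 7 8 9
  R[10]: 1 2 3 4 5 6 7 8 9 10

so w = (9, 8, 6, 2, 1, 10, 4, 7, 5, 3).

|D(w)|=29, |Ess(w)|=8:

[(1, 8, 0), (2, 7, 0), (3, 5, 0), (4, 1, 0), (6, 5, 2), (6, 7, 3), (8, 5, 3), (9, 3, 2)]


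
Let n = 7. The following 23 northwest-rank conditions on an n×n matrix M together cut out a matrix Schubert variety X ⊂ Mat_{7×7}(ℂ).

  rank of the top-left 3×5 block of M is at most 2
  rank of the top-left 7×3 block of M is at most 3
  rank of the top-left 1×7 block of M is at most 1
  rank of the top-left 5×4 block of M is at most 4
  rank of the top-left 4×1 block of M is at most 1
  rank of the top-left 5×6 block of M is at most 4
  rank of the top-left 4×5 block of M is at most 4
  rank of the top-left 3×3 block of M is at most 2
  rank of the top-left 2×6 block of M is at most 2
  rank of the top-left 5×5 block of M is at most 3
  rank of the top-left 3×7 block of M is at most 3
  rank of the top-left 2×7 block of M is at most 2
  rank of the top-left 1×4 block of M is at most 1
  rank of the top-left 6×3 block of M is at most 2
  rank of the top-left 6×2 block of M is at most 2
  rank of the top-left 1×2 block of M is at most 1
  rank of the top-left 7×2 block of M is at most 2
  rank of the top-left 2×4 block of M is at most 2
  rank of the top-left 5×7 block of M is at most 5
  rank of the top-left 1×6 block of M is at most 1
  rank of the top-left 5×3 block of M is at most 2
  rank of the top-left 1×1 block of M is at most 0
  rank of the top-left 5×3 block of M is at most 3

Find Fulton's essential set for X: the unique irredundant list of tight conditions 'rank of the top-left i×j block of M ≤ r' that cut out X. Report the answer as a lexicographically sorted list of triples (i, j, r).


Reconstructing r_w from the 23 given conditions:

  0 | 1 | 1 | 1 | 1 | 1 | 1
  1 | 2 | 2 | 2 | 2 | 2 | 2
  1 | 2 | 2 | 2 | 2 | 3 | 3
  1 | 2 | 2 | 3 | 3 | 4 | 4
  1 | 2 | 2 | 3 | 3 | 4 | 5
  1 | 2 | 2 | 3 | 4 | 5 | 6
  1 | 2 | 3 | 4 | 5 | 6 | 7

reading off 1-entries of Δ²R: w = (2, 1, 6, 4, 7, 5, 3).

Rothe diagram D(w) (8 cells), 4 SE-corners (essential conditions):

[(1, 1, 0), (3, 5, 2), (5, 5, 3), (6, 3, 2)]


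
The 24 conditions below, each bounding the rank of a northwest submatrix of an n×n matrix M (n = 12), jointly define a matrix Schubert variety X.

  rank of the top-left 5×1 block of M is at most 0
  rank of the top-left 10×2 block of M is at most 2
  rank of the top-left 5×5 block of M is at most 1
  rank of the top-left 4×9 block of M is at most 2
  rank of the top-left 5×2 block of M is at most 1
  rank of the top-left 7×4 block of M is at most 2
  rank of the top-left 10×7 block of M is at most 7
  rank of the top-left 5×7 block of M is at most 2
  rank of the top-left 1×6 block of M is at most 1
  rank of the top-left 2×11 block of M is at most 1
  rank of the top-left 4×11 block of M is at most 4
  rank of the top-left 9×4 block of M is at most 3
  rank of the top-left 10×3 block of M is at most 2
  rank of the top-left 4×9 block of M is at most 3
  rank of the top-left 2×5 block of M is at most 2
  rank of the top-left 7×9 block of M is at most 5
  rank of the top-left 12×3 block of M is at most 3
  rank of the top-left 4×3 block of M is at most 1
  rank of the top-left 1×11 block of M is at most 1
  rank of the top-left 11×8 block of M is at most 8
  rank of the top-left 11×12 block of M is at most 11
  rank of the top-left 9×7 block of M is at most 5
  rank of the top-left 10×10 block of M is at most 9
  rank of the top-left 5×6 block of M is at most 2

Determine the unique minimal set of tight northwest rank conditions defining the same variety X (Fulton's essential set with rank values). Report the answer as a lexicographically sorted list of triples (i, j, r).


Propagating the 24 rank bounds to every northwest block:

  row 1: 0 | 1 | 1 | 1 | 1 | 1 | 1 | 1 | 1 | 1 | 1 | 1
  row 2: 0 | 1 | 1 | 1 | 1 | 1 | 1 | 1 | 1 | 1 | 1 | 2
  row 3: 0 | 1 | 1 | 1 | 1 | 2 | 2 | 2 | 2 | 2 | 2 | 3
  row 4: 0 | 1 | 1 | 1 | 1 | 2 | 2 | 2 | 2 | 3 | 3 | 4
  row 5: 0 | 1 | 1 | 1 | 1 | 2 | 2 | 3 | 3 | 4 | 4 | 5
  row 6: 1 | 2 | 2 | 2 | 2 | 3 | 3 | 4 | 4 | 5 | 5 | 6
  row 7: 1 | 2 | 2 | 2 | 3 | 4 | 4 | 5 | 5 | 6 | 6 | 7
  row 8: 1 | 2 | 2 | 3 | 4 | 5 | 5 | 6 | 6 | 7 | 7 | 8
  row 9: 1 | 2 | 2 | 3 | 4 | 5 | 5 | 6 | 7 | 8 | 8 | 9
  row 10: 1 | 2 | 2 | 3 | 4 | 5 | 6 | 7 | 8 | 9 | 9 | 10
  row 11: 1 | 2 | 3 | 4 | 5 | 6 | 7 | 8 | 9 | 10 | 10 | 11
  row 12: 1 | 2 | 3 | 4 | 5 | 6 | 7 | 8 | 9 | 10 | 11 | 12

hence w(1..12) = (2, 12, 6, 10, 8, 1, 5, 4, 9, 7, 3, 11).

D(w) has 33 cells with 8 SE-corners; essential set:

[(2, 11, 1), (4, 9, 2), (5, 1, 0), (5, 5, 1), (5, 7, 2), (7, 4, 2), (9, 7, 5), (10, 3, 2)]


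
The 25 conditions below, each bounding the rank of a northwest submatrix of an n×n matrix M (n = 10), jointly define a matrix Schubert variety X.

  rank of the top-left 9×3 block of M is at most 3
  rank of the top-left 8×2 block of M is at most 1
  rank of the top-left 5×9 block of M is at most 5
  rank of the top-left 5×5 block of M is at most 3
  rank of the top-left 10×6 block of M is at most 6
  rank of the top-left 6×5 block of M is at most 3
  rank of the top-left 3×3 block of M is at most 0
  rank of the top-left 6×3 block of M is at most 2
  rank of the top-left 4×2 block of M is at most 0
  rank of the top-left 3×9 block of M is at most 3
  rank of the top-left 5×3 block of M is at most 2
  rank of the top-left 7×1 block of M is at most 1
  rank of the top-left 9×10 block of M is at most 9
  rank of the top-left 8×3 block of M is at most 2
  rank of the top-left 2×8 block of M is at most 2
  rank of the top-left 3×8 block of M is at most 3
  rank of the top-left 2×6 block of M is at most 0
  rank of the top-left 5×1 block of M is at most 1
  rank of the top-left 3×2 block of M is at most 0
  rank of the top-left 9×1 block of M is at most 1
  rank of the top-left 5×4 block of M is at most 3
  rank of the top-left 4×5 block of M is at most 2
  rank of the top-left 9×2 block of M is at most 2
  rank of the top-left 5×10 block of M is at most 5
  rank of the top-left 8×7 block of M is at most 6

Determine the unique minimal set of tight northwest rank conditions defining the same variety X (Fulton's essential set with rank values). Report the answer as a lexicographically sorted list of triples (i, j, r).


Propagating the 25 rank bounds to every northwest block:

  R[1]: 0, 0, 0, 0, 0, 0, 1, 1, 1, 1
  R[2]: 0, 0, 0, 0, 0, 0, 1, 2, 2, 2
  R[3]: 0, 0, 0, 1, 1, 1, 2, 3, 3, 3
  R[4]: 0, 0, 1, 2, 2, 2, 3, 4, 4, 4
  R[5]: 1, 1, 2, 3, 3, 3, 4, 5, 5, 5
  R[6]: 1, 1, 2, 3, 3, 4, 5, 6, 6, 6
  R[7]: 1, 1, 2, 3, 4, 5, 6, 7, 7, 7
  R[8]: 1, 1, 2, 3, 4, 5, 6, 7, 8, 8
  R[9]: 1, 2, 3, 4, 5, 6, 7, 8, 9, 9
  R[10]: 1, 2, 3, 4, 5, 6, 7, 8, 9, 10

hence w(1..10) = (7, 8, 4, 3, 1, 6, 5, 9, 2, 10).

5 SE-corners of the 21-cell Rothe diagram give Ess(w):

[(2, 6, 0), (3, 3, 0), (4, 2, 0), (6, 5, 3), (8, 2, 1)]


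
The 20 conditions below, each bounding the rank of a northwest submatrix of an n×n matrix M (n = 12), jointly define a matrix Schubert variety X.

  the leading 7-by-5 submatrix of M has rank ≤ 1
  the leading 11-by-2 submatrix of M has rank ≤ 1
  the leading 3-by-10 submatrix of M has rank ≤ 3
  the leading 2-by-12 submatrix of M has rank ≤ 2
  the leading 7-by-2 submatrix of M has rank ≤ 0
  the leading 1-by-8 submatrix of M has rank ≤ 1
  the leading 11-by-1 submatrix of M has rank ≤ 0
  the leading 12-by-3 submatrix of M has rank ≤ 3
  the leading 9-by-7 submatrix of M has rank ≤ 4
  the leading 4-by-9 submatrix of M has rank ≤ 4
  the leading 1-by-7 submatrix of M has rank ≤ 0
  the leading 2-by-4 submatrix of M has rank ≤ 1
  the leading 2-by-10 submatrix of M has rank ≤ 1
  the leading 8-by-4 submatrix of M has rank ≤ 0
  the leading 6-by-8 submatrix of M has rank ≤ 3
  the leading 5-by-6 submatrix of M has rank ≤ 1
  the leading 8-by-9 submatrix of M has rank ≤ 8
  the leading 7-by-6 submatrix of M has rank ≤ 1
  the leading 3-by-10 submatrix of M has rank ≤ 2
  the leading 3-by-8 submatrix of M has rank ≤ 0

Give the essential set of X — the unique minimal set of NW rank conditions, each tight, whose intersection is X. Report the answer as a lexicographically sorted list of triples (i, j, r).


Computing R[i][j] = min implied NW-rank bound (n=12, 20 conditions):

  0 | 0 | 0 | 0 | 0 | 0 | 0 | 0 | 1 | 1 | 1 | 1
  0 | 0 | 0 | 0 | 0 | 0 | 0 | 0 | 1 | 1 | 2 | 2
  0 | 0 | 0 | 0 | 0 | 0 | 0 | 0 | 1 | 2 | 3 | 3
  0 | 0 | 0 | 0 | 1 | 1 | 1 | 1 | 2 | 3 | 4 | 4
  0 | 0 | 0 | 0 | 1 | 1 | 2 | 2 | 3 | 4 | 5 | 5
  0 | 0 | 0 | 0 | 1 | 1 | 2 | 3 | 4 | 5 | 6 | 6
  0 | 0 | 0 | 0 | 1 | 1 | 2 | 3 | 4 | 5 | 6 | 7
  0 | 0 | 0 | 0 | 1 | 2 | 3 | 4 | 5 | 6 | 7 | 8
  0 | 1 | 1 | 1 | 2 | 3 | 4 | 5 | 6 | 7 | 8 | 9
  0 | 1 | 2 | 2 | 3 | 4 | 5 | 6 | 7 | 8 | 9 | 10
  0 | 1 | 2 | 3 | 4 | 5 | 6 | 7 | 8 | 9 | 10 | 11
  1 | 2 | 3 | 4 | 5 | 6 | 7 | 8 | 9 | 10 | 11 | 12

giving w = (9, 11, 10, 5, 7, 8, 12, 6, 2, 3, 4, 1) via Δ²R.

Rothe diagram D(w) (51 cells), 5 SE-corners (essential conditions):

[(2, 10, 1), (3, 8, 0), (7, 6, 1), (8, 4, 0), (11, 1, 0)]


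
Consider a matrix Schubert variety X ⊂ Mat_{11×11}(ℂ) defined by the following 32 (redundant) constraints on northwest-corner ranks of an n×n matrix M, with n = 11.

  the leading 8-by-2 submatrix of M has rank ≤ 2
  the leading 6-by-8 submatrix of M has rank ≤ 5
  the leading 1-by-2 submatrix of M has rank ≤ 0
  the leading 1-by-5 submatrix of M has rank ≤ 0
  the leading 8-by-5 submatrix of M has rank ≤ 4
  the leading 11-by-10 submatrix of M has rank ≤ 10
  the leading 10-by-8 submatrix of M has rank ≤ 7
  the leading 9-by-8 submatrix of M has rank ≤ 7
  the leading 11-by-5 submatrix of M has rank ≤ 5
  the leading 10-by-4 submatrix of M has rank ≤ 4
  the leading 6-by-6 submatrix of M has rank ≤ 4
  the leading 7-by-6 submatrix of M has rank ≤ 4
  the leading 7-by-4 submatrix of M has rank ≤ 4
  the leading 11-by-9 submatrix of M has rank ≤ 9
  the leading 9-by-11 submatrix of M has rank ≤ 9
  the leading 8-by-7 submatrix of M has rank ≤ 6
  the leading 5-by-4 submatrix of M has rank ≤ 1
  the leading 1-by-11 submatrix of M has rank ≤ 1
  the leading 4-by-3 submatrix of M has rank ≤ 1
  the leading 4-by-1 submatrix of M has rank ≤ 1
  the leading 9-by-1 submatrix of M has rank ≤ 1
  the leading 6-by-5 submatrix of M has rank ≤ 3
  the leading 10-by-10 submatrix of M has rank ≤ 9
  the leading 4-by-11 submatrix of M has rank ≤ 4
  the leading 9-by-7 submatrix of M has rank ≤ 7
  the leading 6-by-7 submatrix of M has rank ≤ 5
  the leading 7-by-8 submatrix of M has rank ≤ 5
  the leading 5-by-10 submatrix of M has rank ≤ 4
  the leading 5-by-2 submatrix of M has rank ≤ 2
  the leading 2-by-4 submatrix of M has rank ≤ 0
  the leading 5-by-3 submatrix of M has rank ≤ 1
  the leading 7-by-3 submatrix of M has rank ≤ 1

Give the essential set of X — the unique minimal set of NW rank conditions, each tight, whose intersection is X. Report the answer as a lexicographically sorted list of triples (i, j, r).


Computing R[i][j] = min implied NW-rank bound (n=11, 32 conditions):

  i=1: 0  0  0  0  0  1  1  1  1  1  1
  i=2: 0  0  0  0  1  2  2  2  2  2  2
  i=3: 1  1  1  1  2  3  3  3  3  3  3
  i=4: 1  1  1  1  2  3  4  4  4  4  4
  i=5: 1  1  1  1  2  3  4  4  4  4  5
  i=6: 1  1  1  2  3  4  5  5  5  5  6
  i=7: 1  1  1  2  3  4  5  5  6  6  7
  i=8: 1  2  2  3  4  5  6  6  7  7  8
  i=9: 1  2  3  4  5  6  7  7  8  8  9
  i=10: 1  2  3  4  5  6  7  7  8  9  10
  i=11: 1  2  3  4  5  6  7  8  9  10  11

giving w = (6, 5, 1, 7, 11, 4, 9, 2, 3, 10, 8) via Δ²R.

D(w) has 24 cells with 7 SE-corners; essential set:

[(1, 5, 0), (2, 4, 0), (5, 4, 1), (5, 10, 4), (7, 3, 1), (7, 8, 5), (10, 8, 7)]


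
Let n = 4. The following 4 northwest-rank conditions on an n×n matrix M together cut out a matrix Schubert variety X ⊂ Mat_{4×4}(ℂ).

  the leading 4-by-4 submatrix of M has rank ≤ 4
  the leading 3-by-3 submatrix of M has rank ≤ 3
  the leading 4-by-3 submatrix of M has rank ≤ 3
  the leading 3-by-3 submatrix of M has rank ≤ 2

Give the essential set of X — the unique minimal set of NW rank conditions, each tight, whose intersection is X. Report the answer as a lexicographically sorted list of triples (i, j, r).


Recovering R(i,j) via the rank-extension bound from the 4 conditions:

  R[1]: 1, 1, 1, 1
  R[2]: 1, 2, 2, 2
  R[3]: 1, 2, 2, 3
  R[4]: 1, 2, 3, 4

reading off 1-entries of Δ²R: w = (1, 2, 4, 3).

Rothe diagram D(w) (1 cell), 1 SE-corner (essential condition):

[(3, 3, 2)]


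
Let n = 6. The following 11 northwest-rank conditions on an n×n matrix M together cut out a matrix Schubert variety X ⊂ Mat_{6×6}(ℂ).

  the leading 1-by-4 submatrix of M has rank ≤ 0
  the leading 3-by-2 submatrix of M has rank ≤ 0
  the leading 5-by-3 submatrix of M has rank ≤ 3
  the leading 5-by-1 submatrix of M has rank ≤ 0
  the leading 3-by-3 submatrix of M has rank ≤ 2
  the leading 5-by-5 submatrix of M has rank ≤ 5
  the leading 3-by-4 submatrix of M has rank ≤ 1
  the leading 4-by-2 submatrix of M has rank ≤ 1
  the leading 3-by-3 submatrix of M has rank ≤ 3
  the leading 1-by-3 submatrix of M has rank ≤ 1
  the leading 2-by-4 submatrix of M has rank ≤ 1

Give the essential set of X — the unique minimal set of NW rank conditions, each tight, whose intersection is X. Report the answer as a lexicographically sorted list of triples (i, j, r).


Rank table r_w(6×6) implied by the 11 constraints:

  0 | 0 | 0 | 0 | 1 | 1
  0 | 0 | 1 | 1 | 2 | 2
  0 | 0 | 1 | 1 | 2 | 3
  0 | 1 | 2 | 2 | 3 | 4
  0 | 1 | 2 | 3 | 4 | 5
  1 | 2 | 3 | 4 | 5 | 6

hence w(1..6) = (5, 3, 6, 2, 4, 1).

D(w) has 11 cells with 4 SE-corners; essential set:

[(1, 4, 0), (3, 2, 0), (3, 4, 1), (5, 1, 0)]


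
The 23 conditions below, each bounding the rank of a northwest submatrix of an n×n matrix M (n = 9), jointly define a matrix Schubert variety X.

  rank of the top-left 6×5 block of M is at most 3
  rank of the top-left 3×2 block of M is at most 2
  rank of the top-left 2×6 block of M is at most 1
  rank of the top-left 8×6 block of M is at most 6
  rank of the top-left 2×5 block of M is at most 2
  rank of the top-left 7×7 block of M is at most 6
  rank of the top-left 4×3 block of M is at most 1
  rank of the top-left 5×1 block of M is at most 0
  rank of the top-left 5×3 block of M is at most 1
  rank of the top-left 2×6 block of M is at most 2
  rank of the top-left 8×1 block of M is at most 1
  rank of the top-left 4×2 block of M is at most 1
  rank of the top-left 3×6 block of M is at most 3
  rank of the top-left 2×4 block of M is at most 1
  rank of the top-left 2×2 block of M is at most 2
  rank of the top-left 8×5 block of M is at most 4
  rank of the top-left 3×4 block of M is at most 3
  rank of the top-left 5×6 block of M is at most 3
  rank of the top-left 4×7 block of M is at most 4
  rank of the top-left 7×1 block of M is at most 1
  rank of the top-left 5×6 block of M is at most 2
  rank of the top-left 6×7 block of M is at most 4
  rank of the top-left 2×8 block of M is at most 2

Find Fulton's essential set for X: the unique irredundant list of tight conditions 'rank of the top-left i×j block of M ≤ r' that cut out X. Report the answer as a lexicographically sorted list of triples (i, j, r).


The tightest implied rank at each (i,j), from the 23 conditions:

  i=1: 0  1  1  1  1  1  1  1  1
  i=2: 0  1  1  1  1  1  2  2  2
  i=3: 0  1  1  2  2  2  3  3  3
  i=4: 0  1  1  2  2  2  3  4  4
  i=5: 0  1  1  2  2  2  3  4  5
  i=6: 1  2  2  3  3  3  4  5  6
  i=7: 1  2  3  4  4  4  5  6  7
  i=8: 1  2  3  4  4  5  6  7  8
  i=9: 1  2  3  4  5  6  7  8  9

giving w = (2, 7, 4, 8, 9, 1, 3, 6, 5) via Δ²R.

D(w) has 17 cells with 5 SE-corners; essential set:

[(2, 6, 1), (5, 1, 0), (5, 3, 1), (5, 6, 2), (8, 5, 4)]


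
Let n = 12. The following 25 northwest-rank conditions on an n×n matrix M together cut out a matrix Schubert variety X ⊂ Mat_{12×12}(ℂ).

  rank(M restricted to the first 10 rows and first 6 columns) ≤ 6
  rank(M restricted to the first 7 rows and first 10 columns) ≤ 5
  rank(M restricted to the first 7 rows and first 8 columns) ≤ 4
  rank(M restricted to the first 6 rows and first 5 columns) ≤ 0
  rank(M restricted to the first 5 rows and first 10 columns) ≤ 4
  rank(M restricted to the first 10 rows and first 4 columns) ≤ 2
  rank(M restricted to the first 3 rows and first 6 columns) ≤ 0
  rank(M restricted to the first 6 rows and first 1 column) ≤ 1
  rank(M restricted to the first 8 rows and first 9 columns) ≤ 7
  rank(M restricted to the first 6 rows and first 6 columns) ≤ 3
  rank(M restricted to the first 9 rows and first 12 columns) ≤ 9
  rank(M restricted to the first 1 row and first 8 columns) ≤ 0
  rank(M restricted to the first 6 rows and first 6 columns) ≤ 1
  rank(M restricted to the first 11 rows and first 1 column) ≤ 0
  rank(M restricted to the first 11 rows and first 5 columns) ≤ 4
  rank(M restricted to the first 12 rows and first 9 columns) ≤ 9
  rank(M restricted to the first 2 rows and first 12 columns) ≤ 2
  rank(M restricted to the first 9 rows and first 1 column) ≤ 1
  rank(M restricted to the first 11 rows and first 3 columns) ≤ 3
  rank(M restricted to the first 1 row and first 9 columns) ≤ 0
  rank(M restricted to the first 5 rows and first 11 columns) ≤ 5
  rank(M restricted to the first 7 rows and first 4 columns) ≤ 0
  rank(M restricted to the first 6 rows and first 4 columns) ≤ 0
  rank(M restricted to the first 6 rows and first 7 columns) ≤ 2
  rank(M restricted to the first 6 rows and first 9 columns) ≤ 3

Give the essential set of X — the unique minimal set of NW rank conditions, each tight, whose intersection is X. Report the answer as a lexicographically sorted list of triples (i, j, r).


Recovering R(i,j) via the rank-extension bound from the 25 conditions:

  i=1: 0  0  0  0  0  0  0  0  0  1  1  1
  i=2: 0  0  0  0  0  0  1  1  1  2  2  2
  i=3: 0  0  0  0  0  0  1  2  2  3  3  3
  i=4: 0  0  0  0  0  1  2  3  3  4  4  4
  i=5: 0  0  0  0  0  1  2  3  3  4  5  5
  i=6: 0  0  0  0  0  1  2  3  3  4  5  6
  i=7: 0  0  0  0  1  2  3  4  4  5  6  7
  i=8: 0  1  1  1  2  3  4  5  5  6  7  8
  i=9: 0  1  2  2  3  4  5  6  6  7  8  9
  i=10: 0  1  2  2  3  4  5  6  7  8  9  10
  i=11: 0  1  2  3  4  5  6  7  8  9  10  11
  i=12: 1  2  3  4  5  6  7  8  9  10  11  12

hence w(1..12) = (10, 7, 8, 6, 11, 12, 5, 2, 3, 9, 4, 1).

|D(w)|=47, |Ess(w)|=7:

[(1, 9, 0), (3, 6, 0), (6, 5, 0), (6, 9, 3), (7, 4, 0), (10, 4, 2), (11, 1, 0)]
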